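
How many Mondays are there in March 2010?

5

March 2010 has 31 days and begins on Monday.
The first Monday is March 1.
Mondays fall on 1, 8, 15, 22, 29 — that's 5.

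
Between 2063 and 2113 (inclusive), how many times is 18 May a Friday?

Track 18 May's weekday year by year (advancing +1, or +2 across a Feb 29):
  2063: Fri ✓  2064: Sun (+2)  2065: Mon (+1)  2066: Tue (+1)  2067: Wed (+1)
  2068: Fri (+2) ✓  2069: Sat (+1)  2070: Sun (+1)  2071: Mon (+1)  2072: Wed (+2)
  2073: Thu (+1)  2074: Fri (+1) ✓  2075: Sat (+1)  2076: Mon (+2)  … (23 more years) …
  2100: Tue (+1)  2101: Wed (+1)  2102: Thu (+1)  2103: Fri (+1) ✓  2104: Sun (+2)
  2105: Mon (+1)  2106: Tue (+1)  2107: Wed (+1)  2108: Fri (+2) ✓  2109: Sat (+1)
  2110: Sun (+1)  2111: Mon (+1)  2112: Wed (+2)  2113: Thu (+1)
Friday years: 2063, 2068, 2074, 2085, 2091, 2096, 2103, 2108 — 8 in total.

8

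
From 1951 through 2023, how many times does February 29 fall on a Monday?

3

Leap years in 1951–2023: 18 of them.
Feb 29 weekday advances by 5 (mod 7) from one leap year to the next four years later (or differs when a century non-leap intervenes).
Leap-day weekdays: 1952:Fri 1956:Wed 1960:Mon✓ 1964:Sat 1968:Thu 1972:Tue 1976:Sun 1980:Fri 1984:Wed 1988:Mon✓ 1992:Sat 1996:Thu 2000:Tue 2004:Sun 2008:Fri 2012:Wed 2016:Mon✓ 2020:Sat
Monday: 1960, 1988, 2016 → 3.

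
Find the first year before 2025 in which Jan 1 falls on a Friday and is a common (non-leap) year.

2021

Jan 1 advances by 2 weekdays after a leap year and by 1 after a common year.
2025: Jan 1 is Wednesday.
2024: Monday (leap)
2023: Sunday
2022: Saturday
2021: Friday
2021 begins on a Friday and is a common year.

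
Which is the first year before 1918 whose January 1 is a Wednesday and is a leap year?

Jan 1 advances by 2 weekdays after a leap year and by 1 after a common year.
1918: Jan 1 is Tuesday.
1917: Monday
1916: Saturday (leap)
1915: Friday
1914: Thursday
1913: Wednesday
1912: Monday (leap)
1911: Sunday
1910: Saturday
1909: Friday
1908: Wednesday (leap)
1908 begins on a Wednesday and is a leap year.

1908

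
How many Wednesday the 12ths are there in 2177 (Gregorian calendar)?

3

Check the 12th of each month of 2177: Jan 12: Sun, Feb 12: Wed, Mar 12: Wed, Apr 12: Sat, May 12: Mon, Jun 12: Thu, Jul 12: Sat, Aug 12: Tue, Sep 12: Fri, Oct 12: Sun, Nov 12: Wed, Dec 12: Fri.
Wednesday occurs in February, March, November — 3 months.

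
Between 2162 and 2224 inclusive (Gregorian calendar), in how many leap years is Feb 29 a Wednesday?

3

Leap years in 2162–2224: 15 of them.
Feb 29 weekday advances by 5 (mod 7) from one leap year to the next four years later (or differs when a century non-leap intervenes).
Leap-day weekdays: 2164:Wed✓ 2168:Mon 2172:Sat 2176:Thu 2180:Tue 2184:Sun 2188:Fri 2192:Wed✓ 2196:Mon 2204:Wed✓ 2208:Mon 2212:Sat 2216:Thu 2220:Tue 2224:Sun
Wednesday: 2164, 2192, 2204 → 3.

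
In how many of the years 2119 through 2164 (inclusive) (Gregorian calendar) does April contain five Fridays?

April has 30 days; it has five Fridays when Friday falls among the first (month-length − 28) days — i.e. when April 1 is one of Friday/Thursday.
April 1 by year: 2119:Sat 2120:Mon 2121:Tue 2122:Wed 2123:Thu✓ 2124:Sat 2125:Sun 2126:Mon 2127:Tue 2128:Thu✓ 2129:Fri✓ 2130:Sat 2131:Sun 2132:Tue 2133:Wed …(16 more)… 2150:Wed 2151:Thu✓ 2152:Sat 2153:Sun 2154:Mon 2155:Tue 2156:Thu✓ 2157:Fri✓ 2158:Sat 2159:Sun 2160:Tue 2161:Wed 2162:Thu✓ 2163:Fri✓ 2164:Sun
Years with five Fridays: 2123, 2128, 2129, 2134, 2135, 2140, 2145, 2146, 2151, 2156, 2157, 2162, 2163 → 13.

13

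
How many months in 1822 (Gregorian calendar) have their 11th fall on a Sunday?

Check the 11th of each month of 1822: Jan 11: Fri, Feb 11: Mon, Mar 11: Mon, Apr 11: Thu, May 11: Sat, Jun 11: Tue, Jul 11: Thu, Aug 11: Sun, Sep 11: Wed, Oct 11: Fri, Nov 11: Mon, Dec 11: Wed.
Sunday occurs in August — 1 month.

1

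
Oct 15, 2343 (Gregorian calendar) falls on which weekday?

January 1, 2343 is a Friday.
October 15 is day 288 of the year, i.e. 287 days after Jan 1.
287 mod 7 = 0, so advance 0 weekdays from Friday: Friday.

Friday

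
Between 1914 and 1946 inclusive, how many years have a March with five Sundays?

March has 31 days; it has five Sundays when Sunday falls among the first (month-length − 28) days — i.e. when March 1 is one of Sunday/Saturday/Friday.
March 1 by year: 1914:Sun✓ 1915:Mon 1916:Wed 1917:Thu 1918:Fri✓ 1919:Sat✓ 1920:Mon 1921:Tue 1922:Wed 1923:Thu 1924:Sat✓ 1925:Sun✓ 1926:Mon 1927:Tue 1928:Thu …(3 more)… 1932:Tue 1933:Wed 1934:Thu 1935:Fri✓ 1936:Sun✓ 1937:Mon 1938:Tue 1939:Wed 1940:Fri✓ 1941:Sat✓ 1942:Sun✓ 1943:Mon 1944:Wed 1945:Thu 1946:Fri✓
Years with five Sundays: 1914, 1918, 1919, 1924, 1925, 1929, 1930, 1931, 1935, 1936, 1940, 1941, 1942, 1946 → 14.

14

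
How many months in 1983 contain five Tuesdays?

4

A month of length L has five Tuesdays iff its first Tuesday is on day ≤ L−28 (so day 1–3 in a 31-day month, 1–2 in a 30-day month, day 1 in a leap February).
Checking each month of 1983: Jan starts Sat (31d); Feb starts Tue (28d); Mar starts Tue (31d) ✓; Apr starts Fri (30d); May starts Sun (31d) ✓; Jun starts Wed (30d); Jul starts Fri (31d); Aug starts Mon (31d) ✓; Sep starts Thu (30d); Oct starts Sat (31d); Nov starts Tue (30d) ✓; Dec starts Thu (31d).
Five-Tuesday months: March, May, August, November → 4.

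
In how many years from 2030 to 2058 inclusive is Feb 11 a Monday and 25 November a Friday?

0

Check each year's weekday for Feb 11 and 25 November:
  2030: Mon/Mon  2031: Tue/Tue  2032: Wed/Thu  2033: Fri/Fri  2034: Sat/Sat  2035: Sun/Sun  2036: Mon/Tue  2037: Wed/Wed  2038: Thu/Thu  2039: Fri/Fri  2040: Sat/Sun  2041: Mon/Mon  2042: Tue/Tue  2043: Wed/Wed  2044: Thu/Fri  2045: Sat/Sat  2046: Sun/Sun  2047: Mon/Mon  2048: Tue/Wed  2049: Thu/Thu  2050: Fri/Fri  2051: Sat/Sat  2052: Sun/Mon  2053: Tue/Tue  2054: Wed/Wed  2055: Thu/Thu  2056: Fri/Sat  2057: Sun/Sun  2058: Mon/Mon
Both conditions hold in: no year — 0.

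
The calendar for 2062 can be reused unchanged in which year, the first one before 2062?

2051

Two years share a calendar iff Jan 1 falls on the same weekday and both are leap or both are common. 2062: Jan 1 is Sunday, common year.
2061: Jan 1 Saturday, common
2060: Jan 1 Thursday, leap
2059: Jan 1 Wednesday, common
2058: Jan 1 Tuesday, common
2057: Jan 1 Monday, common
2056: Jan 1 Saturday, leap
2055: Jan 1 Friday, common
2054: Jan 1 Thursday, common
2053: Jan 1 Wednesday, common
2052: Jan 1 Monday, leap
2051: Jan 1 Sunday, common
2051 matches on both conditions.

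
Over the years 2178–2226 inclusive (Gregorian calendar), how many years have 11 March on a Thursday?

Track 11 March's weekday year by year (advancing +1, or +2 across a Feb 29):
  2178: Wed  2179: Thu (+1) ✓  2180: Sat (+2)  2181: Sun (+1)  2182: Mon (+1)
  2183: Tue (+1)  2184: Thu (+2) ✓  2185: Fri (+1)  2186: Sat (+1)  2187: Sun (+1)
  2188: Tue (+2)  2189: Wed (+1)  2190: Thu (+1) ✓  2191: Fri (+1)  … (21 more years) …
  2213: Thu (+1) ✓  2214: Fri (+1)  2215: Sat (+1)  2216: Mon (+2)  2217: Tue (+1)
  2218: Wed (+1)  2219: Thu (+1) ✓  2220: Sat (+2)  2221: Sun (+1)  2222: Mon (+1)
  2223: Tue (+1)  2224: Thu (+2) ✓  2225: Fri (+1)  2226: Sat (+1)
Thursday years: 2179, 2184, 2190, 2202, 2213, 2219, 2224 — 7 in total.

7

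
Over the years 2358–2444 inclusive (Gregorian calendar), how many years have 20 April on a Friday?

Track 20 April's weekday year by year (advancing +1, or +2 across a Feb 29):
  2358: Sun  2359: Mon (+1)  2360: Wed (+2)  2361: Thu (+1)  2362: Fri (+1) ✓
  2363: Sat (+1)  2364: Mon (+2)  2365: Tue (+1)  2366: Wed (+1)  2367: Thu (+1)
  2368: Sat (+2)  2369: Sun (+1)  2370: Mon (+1)  2371: Tue (+1)  … (59 more years) …
  2431: Sun (+1)  2432: Tue (+2)  2433: Wed (+1)  2434: Thu (+1)  2435: Fri (+1) ✓
  2436: Sun (+2)  2437: Mon (+1)  2438: Tue (+1)  2439: Wed (+1)  2440: Fri (+2) ✓
  2441: Sat (+1)  2442: Sun (+1)  2443: Mon (+1)  2444: Wed (+2)
Friday years: 2362, 2373, 2379, 2384, 2390, 2401, 2407, 2412, 2418, 2429, 2435, 2440 — 12 in total.

12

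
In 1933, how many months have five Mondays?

A month of length L has five Mondays iff its first Monday is on day ≤ L−28 (so day 1–3 in a 31-day month, 1–2 in a 30-day month, day 1 in a leap February).
Checking each month of 1933: Jan starts Sun (31d) ✓; Feb starts Wed (28d); Mar starts Wed (31d); Apr starts Sat (30d); May starts Mon (31d) ✓; Jun starts Thu (30d); Jul starts Sat (31d) ✓; Aug starts Tue (31d); Sep starts Fri (30d); Oct starts Sun (31d) ✓; Nov starts Wed (30d); Dec starts Fri (31d).
Five-Monday months: January, May, July, October → 4.

4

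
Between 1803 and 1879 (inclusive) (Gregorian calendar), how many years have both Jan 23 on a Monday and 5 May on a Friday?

8

Check each year's weekday for Jan 23 and 5 May:
  1803: Sun/Thu  1804: Mon/Sat  1805: Wed/Sun  1806: Thu/Mon  1807: Fri/Tue  1808: Sat/Thu  1809: Mon/Fri ✓  1810: Tue/Sat  1811: Wed/Sun  1812: Thu/Tue  1813: Sat/Wed  1814: Sun/Thu  1815: Mon/Fri ✓  1816: Tue/Sun  …(49 more)…  1866: Tue/Sat  1867: Wed/Sun  1868: Thu/Tue  1869: Sat/Wed  1870: Sun/Thu  1871: Mon/Fri ✓  1872: Tue/Sun  1873: Thu/Mon  1874: Fri/Tue  1875: Sat/Wed  1876: Sun/Fri  1877: Tue/Sat  1878: Wed/Sun  1879: Thu/Mon
Both conditions hold in: 1809, 1815, 1826, 1837, 1843, 1854, 1865, 1871 — 8.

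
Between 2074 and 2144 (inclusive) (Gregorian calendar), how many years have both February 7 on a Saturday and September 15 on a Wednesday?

Check each year's weekday for February 7 and September 15:
  2074: Wed/Sat  2075: Thu/Sun  2076: Fri/Tue  2077: Sun/Wed  2078: Mon/Thu  2079: Tue/Fri  2080: Wed/Sun  2081: Fri/Mon  2082: Sat/Tue  2083: Sun/Wed  2084: Mon/Fri  2085: Wed/Sat  2086: Thu/Sun  2087: Fri/Mon  …(43 more)…  2131: Wed/Sat  2132: Thu/Mon  2133: Sat/Tue  2134: Sun/Wed  2135: Mon/Thu  2136: Tue/Sat  2137: Thu/Sun  2138: Fri/Mon  2139: Sat/Tue  2140: Sun/Thu  2141: Tue/Fri  2142: Wed/Sat  2143: Thu/Sun  2144: Fri/Tue
Both conditions hold in: 2088, 2128 — 2.

2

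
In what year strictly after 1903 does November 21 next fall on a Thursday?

From one year to the next, a fixed date's weekday advances by 1, or by 2 when a Feb 29 lies between the two dates.
1903: November 21 is Saturday.
1904: Monday (+2)
1905: Tuesday (+1)
1906: Wednesday (+1)
1907: Thursday (+1)
November 21 falls on a Thursday in 1907.

1907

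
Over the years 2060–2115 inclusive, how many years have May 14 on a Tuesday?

Track May 14's weekday year by year (advancing +1, or +2 across a Feb 29):
  2060: Fri  2061: Sat (+1)  2062: Sun (+1)  2063: Mon (+1)  2064: Wed (+2)
  2065: Thu (+1)  2066: Fri (+1)  2067: Sat (+1)  2068: Mon (+2)  2069: Tue (+1) ✓
  2070: Wed (+1)  2071: Thu (+1)  2072: Sat (+2)  2073: Sun (+1)  … (28 more years) …
  2102: Sun (+1)  2103: Mon (+1)  2104: Wed (+2)  2105: Thu (+1)  2106: Fri (+1)
  2107: Sat (+1)  2108: Mon (+2)  2109: Tue (+1) ✓  2110: Wed (+1)  2111: Thu (+1)
  2112: Sat (+2)  2113: Sun (+1)  2114: Mon (+1)  2115: Tue (+1) ✓
Tuesday years: 2069, 2075, 2080, 2086, 2097, 2109, 2115 — 7 in total.

7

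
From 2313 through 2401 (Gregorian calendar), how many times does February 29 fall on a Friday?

Leap years in 2313–2401: 22 of them.
Feb 29 weekday advances by 5 (mod 7) from one leap year to the next four years later (or differs when a century non-leap intervenes).
Leap-day weekdays: 2316:Tue 2320:Sun 2324:Fri✓ 2328:Wed 2332:Mon 2336:Sat 2340:Thu 2344:Tue 2348:Sun 2352:Fri✓ 2356:Wed 2360:Mon 2364:Sat 2368:Thu 2372:Tue 2376:Sun 2380:Fri✓ 2384:Wed 2388:Mon 2392:Sat 2396:Thu 2400:Tue
Friday: 2324, 2352, 2380 → 3.

3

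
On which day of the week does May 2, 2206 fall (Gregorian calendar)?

Friday

January 1, 2206 is a Wednesday.
May 2 is day 122 of the year, i.e. 121 days after Jan 1.
121 mod 7 = 2, so advance 2 weekdays from Wednesday: Friday.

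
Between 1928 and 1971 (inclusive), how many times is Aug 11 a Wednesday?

Track Aug 11's weekday year by year (advancing +1, or +2 across a Feb 29):
  1928: Sat  1929: Sun (+1)  1930: Mon (+1)  1931: Tue (+1)  1932: Thu (+2)
  1933: Fri (+1)  1934: Sat (+1)  1935: Sun (+1)  1936: Tue (+2)  1937: Wed (+1) ✓
  1938: Thu (+1)  1939: Fri (+1)  1940: Sun (+2)  1941: Mon (+1)  … (16 more years) …
  1958: Mon (+1)  1959: Tue (+1)  1960: Thu (+2)  1961: Fri (+1)  1962: Sat (+1)
  1963: Sun (+1)  1964: Tue (+2)  1965: Wed (+1) ✓  1966: Thu (+1)  1967: Fri (+1)
  1968: Sun (+2)  1969: Mon (+1)  1970: Tue (+1)  1971: Wed (+1) ✓
Wednesday years: 1937, 1943, 1948, 1954, 1965, 1971 — 6 in total.

6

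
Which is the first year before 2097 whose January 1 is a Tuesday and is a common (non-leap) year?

Jan 1 advances by 2 weekdays after a leap year and by 1 after a common year.
2097: Jan 1 is Tuesday.
2096: Sunday (leap)
2095: Saturday
2094: Friday
2093: Thursday
2092: Tuesday (leap)
2091: Monday
2090: Sunday
2089: Saturday
2088: Thursday (leap)
2087: Wednesday
2086: Tuesday
2086 begins on a Tuesday and is a common year.

2086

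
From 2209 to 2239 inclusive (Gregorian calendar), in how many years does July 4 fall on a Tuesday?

Track July 4's weekday year by year (advancing +1, or +2 across a Feb 29):
  2209: Tue ✓  2210: Wed (+1)  2211: Thu (+1)  2212: Sat (+2)  2213: Sun (+1)
  2214: Mon (+1)  2215: Tue (+1) ✓  2216: Thu (+2)  2217: Fri (+1)  2218: Sat (+1)
  2219: Sun (+1)  2220: Tue (+2) ✓  2221: Wed (+1)  2222: Thu (+1)  … (3 more years) …
  2226: Tue (+1) ✓  2227: Wed (+1)  2228: Fri (+2)  2229: Sat (+1)  2230: Sun (+1)
  2231: Mon (+1)  2232: Wed (+2)  2233: Thu (+1)  2234: Fri (+1)  2235: Sat (+1)
  2236: Mon (+2)  2237: Tue (+1) ✓  2238: Wed (+1)  2239: Thu (+1)
Tuesday years: 2209, 2215, 2220, 2226, 2237 — 5 in total.

5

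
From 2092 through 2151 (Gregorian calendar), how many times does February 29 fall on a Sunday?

1

Leap years in 2092–2151: 14 of them.
Feb 29 weekday advances by 5 (mod 7) from one leap year to the next four years later (or differs when a century non-leap intervenes).
Leap-day weekdays: 2092:Fri 2096:Wed 2104:Fri 2108:Wed 2112:Mon 2116:Sat 2120:Thu 2124:Tue 2128:Sun✓ 2132:Fri 2136:Wed 2140:Mon 2144:Sat 2148:Thu
Sunday: 2128 → 1.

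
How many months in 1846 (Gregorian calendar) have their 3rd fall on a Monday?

1

Check the 3rd of each month of 1846: Jan 3: Sat, Feb 3: Tue, Mar 3: Tue, Apr 3: Fri, May 3: Sun, Jun 3: Wed, Jul 3: Fri, Aug 3: Mon, Sep 3: Thu, Oct 3: Sat, Nov 3: Tue, Dec 3: Thu.
Monday occurs in August — 1 month.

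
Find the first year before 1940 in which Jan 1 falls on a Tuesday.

1935

Jan 1 advances by 2 weekdays after a leap year and by 1 after a common year.
1940: Jan 1 is Monday (leap).
1939: Sunday
1938: Saturday
1937: Friday
1936: Wednesday (leap)
1935: Tuesday
1935 begins on a Tuesday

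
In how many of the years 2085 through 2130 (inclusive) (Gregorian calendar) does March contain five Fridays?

19

March has 31 days; it has five Fridays when Friday falls among the first (month-length − 28) days — i.e. when March 1 is one of Friday/Thursday/Wednesday.
March 1 by year: 2085:Thu✓ 2086:Fri✓ 2087:Sat 2088:Mon 2089:Tue 2090:Wed✓ 2091:Thu✓ 2092:Sat 2093:Sun 2094:Mon 2095:Tue 2096:Thu✓ 2097:Fri✓ 2098:Sat 2099:Sun …(16 more)… 2116:Sun 2117:Mon 2118:Tue 2119:Wed✓ 2120:Fri✓ 2121:Sat 2122:Sun 2123:Mon 2124:Wed✓ 2125:Thu✓ 2126:Fri✓ 2127:Sat 2128:Mon 2129:Tue 2130:Wed✓
Years with five Fridays: 2085, 2086, 2090, 2091, 2096, 2097, 2102, 2103, 2108, 2109, 2113, 2114, 2115, 2119, 2120, 2124, 2125, 2126, 2130 → 19.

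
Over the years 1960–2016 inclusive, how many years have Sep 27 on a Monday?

8

Track Sep 27's weekday year by year (advancing +1, or +2 across a Feb 29):
  1960: Tue  1961: Wed (+1)  1962: Thu (+1)  1963: Fri (+1)  1964: Sun (+2)
  1965: Mon (+1) ✓  1966: Tue (+1)  1967: Wed (+1)  1968: Fri (+2)  1969: Sat (+1)
  1970: Sun (+1)  1971: Mon (+1) ✓  1972: Wed (+2)  1973: Thu (+1)  … (29 more years) …
  2003: Sat (+1)  2004: Mon (+2) ✓  2005: Tue (+1)  2006: Wed (+1)  2007: Thu (+1)
  2008: Sat (+2)  2009: Sun (+1)  2010: Mon (+1) ✓  2011: Tue (+1)  2012: Thu (+2)
  2013: Fri (+1)  2014: Sat (+1)  2015: Sun (+1)  2016: Tue (+2)
Monday years: 1965, 1971, 1976, 1982, 1993, 1999, 2004, 2010 — 8 in total.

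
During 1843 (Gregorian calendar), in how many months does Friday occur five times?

4

A month of length L has five Fridays iff its first Friday is on day ≤ L−28 (so day 1–3 in a 31-day month, 1–2 in a 30-day month, day 1 in a leap February).
Checking each month of 1843: Jan starts Sun (31d); Feb starts Wed (28d); Mar starts Wed (31d) ✓; Apr starts Sat (30d); May starts Mon (31d); Jun starts Thu (30d) ✓; Jul starts Sat (31d); Aug starts Tue (31d); Sep starts Fri (30d) ✓; Oct starts Sun (31d); Nov starts Wed (30d); Dec starts Fri (31d) ✓.
Five-Friday months: March, June, September, December → 4.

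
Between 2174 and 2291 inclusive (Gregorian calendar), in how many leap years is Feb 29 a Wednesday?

5

Leap years in 2174–2291: 28 of them.
Feb 29 weekday advances by 5 (mod 7) from one leap year to the next four years later (or differs when a century non-leap intervenes).
Leap-day weekdays: 2176:Thu 2180:Tue 2184:Sun 2188:Fri 2192:Wed✓ 2196:Mon 2204:Wed✓ 2208:Mon 2212:Sat 2216:Thu 2220:Tue 2224:Sun 2228:Fri 2232:Wed✓ 2236:Mon 2240:Sat 2244:Thu 2248:Tue 2252:Sun 2256:Fri 2260:Wed✓ 2264:Mon 2268:Sat 2272:Thu 2276:Tue 2280:Sun 2284:Fri 2288:Wed✓
Wednesday: 2192, 2204, 2232, 2260, 2288 → 5.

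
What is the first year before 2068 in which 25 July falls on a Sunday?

2066

From one year to the next, a fixed date's weekday advances by 1, or by 2 when a Feb 29 lies between the two dates.
2068: July 25 is Wednesday.
2067: Monday (−2)
2066: Sunday (−1)
25 July falls on a Sunday in 2066.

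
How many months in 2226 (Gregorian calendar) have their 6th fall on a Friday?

2

Check the 6th of each month of 2226: Jan 6: Fri, Feb 6: Mon, Mar 6: Mon, Apr 6: Thu, May 6: Sat, Jun 6: Tue, Jul 6: Thu, Aug 6: Sun, Sep 6: Wed, Oct 6: Fri, Nov 6: Mon, Dec 6: Wed.
Friday occurs in January, October — 2 months.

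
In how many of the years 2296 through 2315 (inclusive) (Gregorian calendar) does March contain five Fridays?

March has 31 days; it has five Fridays when Friday falls among the first (month-length − 28) days — i.e. when March 1 is one of Friday/Thursday/Wednesday.
March 1 by year: 2296:Sun 2297:Mon 2298:Tue 2299:Wed✓ 2300:Thu✓ 2301:Fri✓ 2302:Sat 2303:Sun 2304:Tue 2305:Wed✓ 2306:Thu✓ 2307:Fri✓ 2308:Sun 2309:Mon 2310:Tue 2311:Wed✓ 2312:Fri✓ 2313:Sat 2314:Sun 2315:Mon
Years with five Fridays: 2299, 2300, 2301, 2305, 2306, 2307, 2311, 2312 → 8.

8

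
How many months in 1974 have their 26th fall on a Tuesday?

Check the 26th of each month of 1974: Jan 26: Sat, Feb 26: Tue, Mar 26: Tue, Apr 26: Fri, May 26: Sun, Jun 26: Wed, Jul 26: Fri, Aug 26: Mon, Sep 26: Thu, Oct 26: Sat, Nov 26: Tue, Dec 26: Thu.
Tuesday occurs in February, March, November — 3 months.

3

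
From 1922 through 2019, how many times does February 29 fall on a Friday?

4

Leap years in 1922–2019: 24 of them.
Feb 29 weekday advances by 5 (mod 7) from one leap year to the next four years later (or differs when a century non-leap intervenes).
Leap-day weekdays: 1924:Fri✓ 1928:Wed 1932:Mon 1936:Sat 1940:Thu 1944:Tue 1948:Sun 1952:Fri✓ 1956:Wed 1960:Mon 1964:Sat 1968:Thu 1972:Tue 1976:Sun 1980:Fri✓ 1984:Wed 1988:Mon 1992:Sat 1996:Thu 2000:Tue 2004:Sun 2008:Fri✓ 2012:Wed 2016:Mon
Friday: 1924, 1952, 1980, 2008 → 4.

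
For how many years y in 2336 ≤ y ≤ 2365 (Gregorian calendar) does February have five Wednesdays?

February has 28 days (29 in leap years); it has five Wednesdays when Wednesday falls among the first (month-length − 28) days — i.e. when February 1 is Wednesday in a leap year (never in a common year).
February 1 by year: 2336:Sat 2337:Mon 2338:Tue 2339:Wed 2340:Thu 2341:Sat 2342:Sun 2343:Mon 2344:Tue 2345:Thu 2346:Fri 2347:Sat 2348:Sun 2349:Tue 2350:Wed 2351:Thu 2352:Fri 2353:Sun 2354:Mon 2355:Tue 2356:Wed✓ 2357:Fri 2358:Sat 2359:Sun 2360:Mon 2361:Wed 2362:Thu 2363:Fri 2364:Sat 2365:Mon
Years with five Wednesdays: 2356 → 1.

1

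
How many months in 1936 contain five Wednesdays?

5

A month of length L has five Wednesdays iff its first Wednesday is on day ≤ L−28 (so day 1–3 in a 31-day month, 1–2 in a 30-day month, day 1 in a leap February).
Checking each month of 1936: Jan starts Wed (31d) ✓; Feb starts Sat (29d); Mar starts Sun (31d); Apr starts Wed (30d) ✓; May starts Fri (31d); Jun starts Mon (30d); Jul starts Wed (31d) ✓; Aug starts Sat (31d); Sep starts Tue (30d) ✓; Oct starts Thu (31d); Nov starts Sun (30d); Dec starts Tue (31d) ✓.
Five-Wednesday months: January, April, July, September, December → 5.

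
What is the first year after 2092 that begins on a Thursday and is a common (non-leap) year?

Jan 1 advances by 2 weekdays after a leap year and by 1 after a common year.
2092: Jan 1 is Tuesday (leap).
2093: Thursday
2093 begins on a Thursday and is a common year.

2093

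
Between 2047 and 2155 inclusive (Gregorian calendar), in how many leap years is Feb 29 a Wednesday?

Leap years in 2047–2155: 26 of them.
Feb 29 weekday advances by 5 (mod 7) from one leap year to the next four years later (or differs when a century non-leap intervenes).
Leap-day weekdays: 2048:Sat 2052:Thu 2056:Tue 2060:Sun 2064:Fri 2068:Wed✓ 2072:Mon 2076:Sat 2080:Thu 2084:Tue 2088:Sun 2092:Fri 2096:Wed✓ 2104:Fri 2108:Wed✓ 2112:Mon 2116:Sat 2120:Thu 2124:Tue 2128:Sun 2132:Fri 2136:Wed✓ 2140:Mon 2144:Sat 2148:Thu 2152:Tue
Wednesday: 2068, 2096, 2108, 2136 → 4.

4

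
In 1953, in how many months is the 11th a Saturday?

Check the 11th of each month of 1953: Jan 11: Sun, Feb 11: Wed, Mar 11: Wed, Apr 11: Sat, May 11: Mon, Jun 11: Thu, Jul 11: Sat, Aug 11: Tue, Sep 11: Fri, Oct 11: Sun, Nov 11: Wed, Dec 11: Fri.
Saturday occurs in April, July — 2 months.

2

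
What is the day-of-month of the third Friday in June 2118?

June 1, 2118 is a Wednesday, so the first Friday is the 3rd.
The third Friday is 3 + 14 = 17.

17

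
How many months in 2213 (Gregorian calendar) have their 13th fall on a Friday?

Check the 13th of each month of 2213: Jan 13: Wed, Feb 13: Sat, Mar 13: Sat, Apr 13: Tue, May 13: Thu, Jun 13: Sun, Jul 13: Tue, Aug 13: Fri, Sep 13: Mon, Oct 13: Wed, Nov 13: Sat, Dec 13: Mon.
Friday occurs in August — 1 month.

1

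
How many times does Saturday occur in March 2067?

4

March 2067 has 31 days and begins on Tuesday.
The first Saturday is March 5.
Saturdays fall on 5, 12, 19, 26 — that's 4.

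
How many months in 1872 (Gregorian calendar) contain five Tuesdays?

5

A month of length L has five Tuesdays iff its first Tuesday is on day ≤ L−28 (so day 1–3 in a 31-day month, 1–2 in a 30-day month, day 1 in a leap February).
Checking each month of 1872: Jan starts Mon (31d) ✓; Feb starts Thu (29d); Mar starts Fri (31d); Apr starts Mon (30d) ✓; May starts Wed (31d); Jun starts Sat (30d); Jul starts Mon (31d) ✓; Aug starts Thu (31d); Sep starts Sun (30d); Oct starts Tue (31d) ✓; Nov starts Fri (30d); Dec starts Sun (31d) ✓.
Five-Tuesday months: January, April, July, October, December → 5.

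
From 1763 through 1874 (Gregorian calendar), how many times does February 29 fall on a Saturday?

4

Leap years in 1763–1874: 27 of them.
Feb 29 weekday advances by 5 (mod 7) from one leap year to the next four years later (or differs when a century non-leap intervenes).
Leap-day weekdays: 1764:Wed 1768:Mon 1772:Sat✓ 1776:Thu 1780:Tue 1784:Sun 1788:Fri 1792:Wed 1796:Mon 1804:Wed 1808:Mon 1812:Sat✓ 1816:Thu 1820:Tue 1824:Sun 1828:Fri 1832:Wed 1836:Mon 1840:Sat✓ 1844:Thu 1848:Tue 1852:Sun 1856:Fri 1860:Wed 1864:Mon 1868:Sat✓ 1872:Thu
Saturday: 1772, 1812, 1840, 1868 → 4.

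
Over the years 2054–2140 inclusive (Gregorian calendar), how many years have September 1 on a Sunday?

Track September 1's weekday year by year (advancing +1, or +2 across a Feb 29):
  2054: Tue  2055: Wed (+1)  2056: Fri (+2)  2057: Sat (+1)  2058: Sun (+1) ✓
  2059: Mon (+1)  2060: Wed (+2)  2061: Thu (+1)  2062: Fri (+1)  2063: Sat (+1)
  2064: Mon (+2)  2065: Tue (+1)  2066: Wed (+1)  2067: Thu (+1)  … (59 more years) …
  2127: Mon (+1)  2128: Wed (+2)  2129: Thu (+1)  2130: Fri (+1)  2131: Sat (+1)
  2132: Mon (+2)  2133: Tue (+1)  2134: Wed (+1)  2135: Thu (+1)  2136: Sat (+2)
  2137: Sun (+1) ✓  2138: Mon (+1)  2139: Tue (+1)  2140: Thu (+2)
Sunday years: 2058, 2069, 2075, 2080, 2086, 2097, 2109, 2115, 2120, 2126, 2137 — 11 in total.

11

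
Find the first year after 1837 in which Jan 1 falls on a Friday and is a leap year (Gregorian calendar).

Jan 1 advances by 2 weekdays after a leap year and by 1 after a common year.
1837: Jan 1 is Sunday.
1838: Monday
1839: Tuesday
1840: Wednesday (leap)
1841: Friday
1842: Saturday
1843: Sunday
1844: Monday (leap)
1845: Wednesday
1846: Thursday
1847: Friday
1848: Saturday (leap)
1849: Monday
1850: Tuesday
1851: Wednesday
1852: Thursday (leap)
1853: Saturday
1854: Sunday
1855: Monday
1856: Tuesday (leap)
1857: Thursday
1858: Friday
1859: Saturday
1860: Sunday (leap)
1861: Tuesday
1862: Wednesday
1863: Thursday
1864: Friday (leap)
1864 begins on a Friday and is a leap year.

1864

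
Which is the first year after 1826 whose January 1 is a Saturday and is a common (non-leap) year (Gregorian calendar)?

Jan 1 advances by 2 weekdays after a leap year and by 1 after a common year.
1826: Jan 1 is Sunday.
1827: Monday
1828: Tuesday (leap)
1829: Thursday
1830: Friday
1831: Saturday
1831 begins on a Saturday and is a common year.

1831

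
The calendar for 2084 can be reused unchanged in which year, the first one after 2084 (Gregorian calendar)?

Two years share a calendar iff Jan 1 falls on the same weekday and both are leap or both are common. 2084: Jan 1 is Saturday, leap year.
2085: Jan 1 Monday, common
2086: Jan 1 Tuesday, common
2087: Jan 1 Wednesday, common
2088: Jan 1 Thursday, leap
2089: Jan 1 Saturday, common
2090: Jan 1 Sunday, common
2091: Jan 1 Monday, common
2092: Jan 1 Tuesday, leap
2093: Jan 1 Thursday, common
2094: Jan 1 Friday, common
2095: Jan 1 Saturday, common
2096: Jan 1 Sunday, leap
2097: Jan 1 Tuesday, common
2098: Jan 1 Wednesday, common
2099: Jan 1 Thursday, common
2100: Jan 1 Friday, common
2101: Jan 1 Saturday, common
2102: Jan 1 Sunday, common
2103: Jan 1 Monday, common
2104: Jan 1 Tuesday, leap
2105: Jan 1 Thursday, common
2106: Jan 1 Friday, common
2107: Jan 1 Saturday, common
2108: Jan 1 Sunday, leap
2109: Jan 1 Tuesday, common
2110: Jan 1 Wednesday, common
2111: Jan 1 Thursday, common
2112: Jan 1 Friday, leap
2113: Jan 1 Sunday, common
2114: Jan 1 Monday, common
2115: Jan 1 Tuesday, common
2116: Jan 1 Wednesday, leap
2117: Jan 1 Friday, common
2118: Jan 1 Saturday, common
2119: Jan 1 Sunday, common
2120: Jan 1 Monday, leap
2121: Jan 1 Wednesday, common
2122: Jan 1 Thursday, common
2123: Jan 1 Friday, common
2124: Jan 1 Saturday, leap
2124 matches on both conditions.

2124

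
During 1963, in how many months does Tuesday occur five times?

5

A month of length L has five Tuesdays iff its first Tuesday is on day ≤ L−28 (so day 1–3 in a 31-day month, 1–2 in a 30-day month, day 1 in a leap February).
Checking each month of 1963: Jan starts Tue (31d) ✓; Feb starts Fri (28d); Mar starts Fri (31d); Apr starts Mon (30d) ✓; May starts Wed (31d); Jun starts Sat (30d); Jul starts Mon (31d) ✓; Aug starts Thu (31d); Sep starts Sun (30d); Oct starts Tue (31d) ✓; Nov starts Fri (30d); Dec starts Sun (31d) ✓.
Five-Tuesday months: January, April, July, October, December → 5.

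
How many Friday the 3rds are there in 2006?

Check the 3rd of each month of 2006: Jan 3: Tue, Feb 3: Fri, Mar 3: Fri, Apr 3: Mon, May 3: Wed, Jun 3: Sat, Jul 3: Mon, Aug 3: Thu, Sep 3: Sun, Oct 3: Tue, Nov 3: Fri, Dec 3: Sun.
Friday occurs in February, March, November — 3 months.

3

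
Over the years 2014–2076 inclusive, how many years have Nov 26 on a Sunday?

Track Nov 26's weekday year by year (advancing +1, or +2 across a Feb 29):
  2014: Wed  2015: Thu (+1)  2016: Sat (+2)  2017: Sun (+1) ✓  2018: Mon (+1)
  2019: Tue (+1)  2020: Thu (+2)  2021: Fri (+1)  2022: Sat (+1)  2023: Sun (+1) ✓
  2024: Tue (+2)  2025: Wed (+1)  2026: Thu (+1)  2027: Fri (+1)  … (35 more years) …
  2063: Mon (+1)  2064: Wed (+2)  2065: Thu (+1)  2066: Fri (+1)  2067: Sat (+1)
  2068: Mon (+2)  2069: Tue (+1)  2070: Wed (+1)  2071: Thu (+1)  2072: Sat (+2)
  2073: Sun (+1) ✓  2074: Mon (+1)  2075: Tue (+1)  2076: Thu (+2)
Sunday years: 2017, 2023, 2028, 2034, 2045, 2051, 2056, 2062, 2073 — 9 in total.

9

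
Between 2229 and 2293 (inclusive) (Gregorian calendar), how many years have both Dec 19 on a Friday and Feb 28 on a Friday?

7

Check each year's weekday for Dec 19 and Feb 28:
  2229: Sat/Sat  2230: Sun/Sun  2231: Mon/Mon  2232: Wed/Tue  2233: Thu/Thu  2234: Fri/Fri ✓  2235: Sat/Sat  2236: Mon/Sun  2237: Tue/Tue  2238: Wed/Wed  2239: Thu/Thu  2240: Sat/Fri  2241: Sun/Sun  2242: Mon/Mon  …(37 more)…  2280: Sun/Sat  2281: Mon/Mon  2282: Tue/Tue  2283: Wed/Wed  2284: Fri/Thu  2285: Sat/Sat  2286: Sun/Sun  2287: Mon/Mon  2288: Wed/Tue  2289: Thu/Thu  2290: Fri/Fri ✓  2291: Sat/Sat  2292: Mon/Sun  2293: Tue/Tue
Both conditions hold in: 2234, 2245, 2251, 2262, 2273, 2279, 2290 — 7.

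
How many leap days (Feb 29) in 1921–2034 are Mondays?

4

Leap years in 1921–2034: 28 of them.
Feb 29 weekday advances by 5 (mod 7) from one leap year to the next four years later (or differs when a century non-leap intervenes).
Leap-day weekdays: 1924:Fri 1928:Wed 1932:Mon✓ 1936:Sat 1940:Thu 1944:Tue 1948:Sun 1952:Fri 1956:Wed 1960:Mon✓ 1964:Sat 1968:Thu 1972:Tue 1976:Sun 1980:Fri 1984:Wed 1988:Mon✓ 1992:Sat 1996:Thu 2000:Tue 2004:Sun 2008:Fri 2012:Wed 2016:Mon✓ 2020:Sat 2024:Thu 2028:Tue 2032:Sun
Monday: 1932, 1960, 1988, 2016 → 4.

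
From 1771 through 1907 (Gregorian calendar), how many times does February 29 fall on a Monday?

6

Leap years in 1771–1907: 32 of them.
Feb 29 weekday advances by 5 (mod 7) from one leap year to the next four years later (or differs when a century non-leap intervenes).
Leap-day weekdays: 1772:Sat 1776:Thu 1780:Tue 1784:Sun 1788:Fri 1792:Wed 1796:Mon✓ 1804:Wed 1808:Mon✓ 1812:Sat 1816:Thu 1820:Tue 1824:Sun …(6 more)… 1852:Sun 1856:Fri 1860:Wed 1864:Mon✓ 1868:Sat 1872:Thu 1876:Tue 1880:Sun 1884:Fri 1888:Wed 1892:Mon✓ 1896:Sat 1904:Mon✓
Monday: 1796, 1808, 1836, 1864, 1892, 1904 → 6.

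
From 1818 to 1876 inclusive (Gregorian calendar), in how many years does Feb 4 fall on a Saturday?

Track Feb 4's weekday year by year (advancing +1, or +2 across a Feb 29):
  1818: Wed  1819: Thu (+1)  1820: Fri (+1)  1821: Sun (+2)  1822: Mon (+1)
  1823: Tue (+1)  1824: Wed (+1)  1825: Fri (+2)  1826: Sat (+1) ✓  1827: Sun (+1)
  1828: Mon (+1)  1829: Wed (+2)  1830: Thu (+1)  1831: Fri (+1)  … (31 more years) …
  1863: Wed (+1)  1864: Thu (+1)  1865: Sat (+2) ✓  1866: Sun (+1)  1867: Mon (+1)
  1868: Tue (+1)  1869: Thu (+2)  1870: Fri (+1)  1871: Sat (+1) ✓  1872: Sun (+1)
  1873: Tue (+2)  1874: Wed (+1)  1875: Thu (+1)  1876: Fri (+1)
Saturday years: 1826, 1832, 1837, 1843, 1854, 1860, 1865, 1871 — 8 in total.

8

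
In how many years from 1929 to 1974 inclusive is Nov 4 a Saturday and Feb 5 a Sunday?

Check each year's weekday for Nov 4 and Feb 5:
  1929: Mon/Tue  1930: Tue/Wed  1931: Wed/Thu  1932: Fri/Fri  1933: Sat/Sun ✓  1934: Sun/Mon  1935: Mon/Tue  1936: Wed/Wed  1937: Thu/Fri  1938: Fri/Sat  1939: Sat/Sun ✓  1940: Mon/Mon  1941: Tue/Wed  1942: Wed/Thu  …(18 more)…  1961: Sat/Sun ✓  1962: Sun/Mon  1963: Mon/Tue  1964: Wed/Wed  1965: Thu/Fri  1966: Fri/Sat  1967: Sat/Sun ✓  1968: Mon/Mon  1969: Tue/Wed  1970: Wed/Thu  1971: Thu/Fri  1972: Sat/Sat  1973: Sun/Mon  1974: Mon/Tue
Both conditions hold in: 1933, 1939, 1950, 1961, 1967 — 5.

5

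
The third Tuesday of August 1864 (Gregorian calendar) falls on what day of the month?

August 1, 1864 is a Monday, so the first Tuesday is the 2nd.
The third Tuesday is 2 + 14 = 16.

16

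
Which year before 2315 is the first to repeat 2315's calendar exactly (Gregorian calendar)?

Two years share a calendar iff Jan 1 falls on the same weekday and both are leap or both are common. 2315: Jan 1 is Friday, common year.
2314: Jan 1 Thursday, common
2313: Jan 1 Wednesday, common
2312: Jan 1 Monday, leap
2311: Jan 1 Sunday, common
2310: Jan 1 Saturday, common
2309: Jan 1 Friday, common
2309 matches on both conditions.

2309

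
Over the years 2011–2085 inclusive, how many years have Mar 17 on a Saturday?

11

Track Mar 17's weekday year by year (advancing +1, or +2 across a Feb 29):
  2011: Thu  2012: Sat (+2) ✓  2013: Sun (+1)  2014: Mon (+1)  2015: Tue (+1)
  2016: Thu (+2)  2017: Fri (+1)  2018: Sat (+1) ✓  2019: Sun (+1)  2020: Tue (+2)
  2021: Wed (+1)  2022: Thu (+1)  2023: Fri (+1)  2024: Sun (+2)  … (47 more years) …
  2072: Thu (+2)  2073: Fri (+1)  2074: Sat (+1) ✓  2075: Sun (+1)  2076: Tue (+2)
  2077: Wed (+1)  2078: Thu (+1)  2079: Fri (+1)  2080: Sun (+2)  2081: Mon (+1)
  2082: Tue (+1)  2083: Wed (+1)  2084: Fri (+2)  2085: Sat (+1) ✓
Saturday years: 2012, 2018, 2029, 2035, 2040, 2046, 2057, 2063, 2068, 2074, 2085 — 11 in total.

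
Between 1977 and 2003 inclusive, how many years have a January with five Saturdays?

January has 31 days; it has five Saturdays when Saturday falls among the first (month-length − 28) days — i.e. when January 1 is one of Saturday/Friday/Thursday.
January 1 by year: 1977:Sat✓ 1978:Sun 1979:Mon 1980:Tue 1981:Thu✓ 1982:Fri✓ 1983:Sat✓ 1984:Sun 1985:Tue 1986:Wed 1987:Thu✓ 1988:Fri✓ 1989:Sun 1990:Mon 1991:Tue 1992:Wed 1993:Fri✓ 1994:Sat✓ 1995:Sun 1996:Mon 1997:Wed 1998:Thu✓ 1999:Fri✓ 2000:Sat✓ 2001:Mon 2002:Tue 2003:Wed
Years with five Saturdays: 1977, 1981, 1982, 1983, 1987, 1988, 1993, 1994, 1998, 1999, 2000 → 11.

11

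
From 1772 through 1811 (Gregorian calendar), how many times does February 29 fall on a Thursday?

Leap years in 1772–1811: 9 of them.
Feb 29 weekday advances by 5 (mod 7) from one leap year to the next four years later (or differs when a century non-leap intervenes).
Leap-day weekdays: 1772:Sat 1776:Thu✓ 1780:Tue 1784:Sun 1788:Fri 1792:Wed 1796:Mon 1804:Wed 1808:Mon
Thursday: 1776 → 1.

1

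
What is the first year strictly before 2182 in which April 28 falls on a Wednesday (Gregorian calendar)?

From one year to the next, a fixed date's weekday advances by 1, or by 2 when a Feb 29 lies between the two dates.
2182: April 28 is Sunday.
2181: Saturday (−1)
2180: Friday (−1)
2179: Wednesday (−2)
April 28 falls on a Wednesday in 2179.

2179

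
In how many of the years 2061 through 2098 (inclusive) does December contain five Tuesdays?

16

December has 31 days; it has five Tuesdays when Tuesday falls among the first (month-length − 28) days — i.e. when December 1 is one of Tuesday/Monday/Sunday.
December 1 by year: 2061:Thu 2062:Fri 2063:Sat 2064:Mon✓ 2065:Tue✓ 2066:Wed 2067:Thu 2068:Sat 2069:Sun✓ 2070:Mon✓ 2071:Tue✓ 2072:Thu 2073:Fri 2074:Sat 2075:Sun✓ …(8 more)… 2084:Fri 2085:Sat 2086:Sun✓ 2087:Mon✓ 2088:Wed 2089:Thu 2090:Fri 2091:Sat 2092:Mon✓ 2093:Tue✓ 2094:Wed 2095:Thu 2096:Sat 2097:Sun✓ 2098:Mon✓
Years with five Tuesdays: 2064, 2065, 2069, 2070, 2071, 2075, 2076, 2080, 2081, 2082, 2086, 2087, 2092, 2093, 2097, 2098 → 16.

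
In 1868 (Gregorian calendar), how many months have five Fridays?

A month of length L has five Fridays iff its first Friday is on day ≤ L−28 (so day 1–3 in a 31-day month, 1–2 in a 30-day month, day 1 in a leap February).
Checking each month of 1868: Jan starts Wed (31d) ✓; Feb starts Sat (29d); Mar starts Sun (31d); Apr starts Wed (30d); May starts Fri (31d) ✓; Jun starts Mon (30d); Jul starts Wed (31d) ✓; Aug starts Sat (31d); Sep starts Tue (30d); Oct starts Thu (31d) ✓; Nov starts Sun (30d); Dec starts Tue (31d).
Five-Friday months: January, May, July, October → 4.

4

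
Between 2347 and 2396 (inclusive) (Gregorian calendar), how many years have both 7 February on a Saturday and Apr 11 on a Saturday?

Check each year's weekday for 7 February and Apr 11:
  2347: Fri/Fri  2348: Sat/Sun  2349: Mon/Mon  2350: Tue/Tue  2351: Wed/Wed  2352: Thu/Fri  2353: Sat/Sat ✓  2354: Sun/Sun  2355: Mon/Mon  2356: Tue/Wed  2357: Thu/Thu  2358: Fri/Fri  2359: Sat/Sat ✓  2360: Sun/Mon  …(22 more)…  2383: Mon/Mon  2384: Tue/Wed  2385: Thu/Thu  2386: Fri/Fri  2387: Sat/Sat ✓  2388: Sun/Mon  2389: Tue/Tue  2390: Wed/Wed  2391: Thu/Thu  2392: Fri/Sat  2393: Sun/Sun  2394: Mon/Mon  2395: Tue/Tue  2396: Wed/Thu
Both conditions hold in: 2353, 2359, 2370, 2381, 2387 — 5.

5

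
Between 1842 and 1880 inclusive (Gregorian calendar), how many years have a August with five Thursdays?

17

August has 31 days; it has five Thursdays when Thursday falls among the first (month-length − 28) days — i.e. when August 1 is one of Thursday/Wednesday/Tuesday.
August 1 by year: 1842:Mon 1843:Tue✓ 1844:Thu✓ 1845:Fri 1846:Sat 1847:Sun 1848:Tue✓ 1849:Wed✓ 1850:Thu✓ 1851:Fri 1852:Sun 1853:Mon 1854:Tue✓ 1855:Wed✓ 1856:Fri …(9 more)… 1866:Wed✓ 1867:Thu✓ 1868:Sat 1869:Sun 1870:Mon 1871:Tue✓ 1872:Thu✓ 1873:Fri 1874:Sat 1875:Sun 1876:Tue✓ 1877:Wed✓ 1878:Thu✓ 1879:Fri 1880:Sun
Years with five Thursdays: 1843, 1844, 1848, 1849, 1850, 1854, 1855, 1860, 1861, 1865, 1866, 1867, 1871, 1872, 1876, 1877, 1878 → 17.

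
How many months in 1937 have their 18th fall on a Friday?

Check the 18th of each month of 1937: Jan 18: Mon, Feb 18: Thu, Mar 18: Thu, Apr 18: Sun, May 18: Tue, Jun 18: Fri, Jul 18: Sun, Aug 18: Wed, Sep 18: Sat, Oct 18: Mon, Nov 18: Thu, Dec 18: Sat.
Friday occurs in June — 1 month.

1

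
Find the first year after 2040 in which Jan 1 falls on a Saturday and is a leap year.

Jan 1 advances by 2 weekdays after a leap year and by 1 after a common year.
2040: Jan 1 is Sunday (leap).
2041: Tuesday
2042: Wednesday
2043: Thursday
2044: Friday (leap)
2045: Sunday
2046: Monday
2047: Tuesday
2048: Wednesday (leap)
2049: Friday
2050: Saturday
2051: Sunday
2052: Monday (leap)
2053: Wednesday
2054: Thursday
2055: Friday
2056: Saturday (leap)
2056 begins on a Saturday and is a leap year.

2056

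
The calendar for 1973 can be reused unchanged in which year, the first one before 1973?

1962

Two years share a calendar iff Jan 1 falls on the same weekday and both are leap or both are common. 1973: Jan 1 is Monday, common year.
1972: Jan 1 Saturday, leap
1971: Jan 1 Friday, common
1970: Jan 1 Thursday, common
1969: Jan 1 Wednesday, common
1968: Jan 1 Monday, leap
1967: Jan 1 Sunday, common
1966: Jan 1 Saturday, common
1965: Jan 1 Friday, common
1964: Jan 1 Wednesday, leap
1963: Jan 1 Tuesday, common
1962: Jan 1 Monday, common
1962 matches on both conditions.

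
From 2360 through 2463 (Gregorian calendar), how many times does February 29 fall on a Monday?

4

Leap years in 2360–2463: 26 of them.
Feb 29 weekday advances by 5 (mod 7) from one leap year to the next four years later (or differs when a century non-leap intervenes).
Leap-day weekdays: 2360:Mon✓ 2364:Sat 2368:Thu 2372:Tue 2376:Sun 2380:Fri 2384:Wed 2388:Mon✓ 2392:Sat 2396:Thu 2400:Tue 2404:Sun 2408:Fri 2412:Wed 2416:Mon✓ 2420:Sat 2424:Thu 2428:Tue 2432:Sun 2436:Fri 2440:Wed 2444:Mon✓ 2448:Sat 2452:Thu 2456:Tue 2460:Sun
Monday: 2360, 2388, 2416, 2444 → 4.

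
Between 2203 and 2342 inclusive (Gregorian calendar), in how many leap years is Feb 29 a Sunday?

4

Leap years in 2203–2342: 34 of them.
Feb 29 weekday advances by 5 (mod 7) from one leap year to the next four years later (or differs when a century non-leap intervenes).
Leap-day weekdays: 2204:Wed 2208:Mon 2212:Sat 2216:Thu 2220:Tue 2224:Sun✓ 2228:Fri 2232:Wed 2236:Mon 2240:Sat 2244:Thu 2248:Tue 2252:Sun✓ …(8 more)… 2288:Wed 2292:Mon 2296:Sat 2304:Mon 2308:Sat 2312:Thu 2316:Tue 2320:Sun✓ 2324:Fri 2328:Wed 2332:Mon 2336:Sat 2340:Thu
Sunday: 2224, 2252, 2280, 2320 → 4.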